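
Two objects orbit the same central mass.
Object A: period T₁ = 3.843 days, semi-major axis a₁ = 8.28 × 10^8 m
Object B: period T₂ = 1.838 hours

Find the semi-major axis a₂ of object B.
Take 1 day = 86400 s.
T₁ = 3.843 days = 332035 s
T₂ = 1.838 hours = 6616.8 s
a₁ = 8.28 × 10^8 m
Kepler's third law: (T₂/T₁)² = (a₂/a₁)³  ⇒  a₂ = a₁ (T₂/T₁)^(2/3)
T₂/T₁ = 0.019928
(T₂/T₁)^(2/3) = 0.0735037
a₂ = 8.28 × 10^8 m × 0.0735037 = 6.08611 × 10^7 m ≈ 6.086 × 10^7 m

Final answer: a₂ = 6.086 × 10^7 m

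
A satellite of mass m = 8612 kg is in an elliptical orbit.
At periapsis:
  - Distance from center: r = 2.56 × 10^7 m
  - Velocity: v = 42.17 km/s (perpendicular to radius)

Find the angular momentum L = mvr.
r = 2.56 × 10^7 m
v = 42.17 km/s = 42170 m/s
vr = 42170 × 2.56 × 10^7 = 1.07955 × 10^12 m²/s
L = m × vr = 8612 × 1.07955 × 10^12 = 9.2971 × 10^15 kg·m²/s ≈ 9.297 × 10^15 kg·m²/s

Final answer: L = 9.297 × 10^15 kg·m²/s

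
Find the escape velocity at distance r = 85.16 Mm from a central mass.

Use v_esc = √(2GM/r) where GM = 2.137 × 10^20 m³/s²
r = 85.16 Mm = 8.516 × 10^7 m
GM = 2.137 × 10^20 m³/s²
2GM/r = 2 × (2.137 × 10^20) / (8.516 × 10^7) = 5.01879 × 10^12 m²/s²
v_esc = √(2GM/r) = 2.24027 × 10^6 m/s ≈ 2240 km/s

Final answer: 2240 km/s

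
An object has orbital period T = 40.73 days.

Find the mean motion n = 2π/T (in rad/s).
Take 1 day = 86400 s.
T = 40.73 days = 3.51907 × 10^6 s
n = 2π / (3.51907 × 10^6 s) = 1.78547 × 10^-6 rad/s ≈ 1.785 × 10^-6 rad/s

Final answer: n = 1.785 × 10^-6 rad/s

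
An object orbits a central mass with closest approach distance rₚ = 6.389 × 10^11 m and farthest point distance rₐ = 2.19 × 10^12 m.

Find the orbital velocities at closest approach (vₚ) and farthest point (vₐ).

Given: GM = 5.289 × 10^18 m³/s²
rₚ = 6.389 × 10^11 m
rₐ = 2.19 × 10^12 m
GM = 5.289 × 10^18 m³/s²
a = (rₚ + rₐ)/2 = 1.41445 × 10^12 m
Vis-viva: v² = GM (2/r − 1/a)
vₚ² = 5.289 × 10^18 × (3.13038 × 10^-12 − 7.06989 × 10^-13) = 1.28173 × 10^7 m²/s²
vₚ = 3580.13 m/s ≈ 3.58 km/s
vₐ² = 5.289 × 10^18 × (9.13242 × 10^-13 − 7.06989 × 10^-13) = 1.09087 × 10^6 m²/s²
vₐ = 1044.45 m/s ≈ 1.044 km/s

Final answer: vₚ = 3.58 km/s, vₐ = 1.044 km/s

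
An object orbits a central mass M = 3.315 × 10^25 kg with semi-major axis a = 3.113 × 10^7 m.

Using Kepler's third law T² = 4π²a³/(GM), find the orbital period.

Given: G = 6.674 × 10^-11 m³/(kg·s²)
M = 3.315 × 10^25 kg
GM = G × M = 6.674 × 10^-11 × 3.315 × 10^25 = 2.21243 × 10^15 m³/s²
a = 3.113 × 10^7 m
a³ = 3.01674 × 10^22 m³
T = 2π √(a³/GM) = 2π √((3.01674 × 10^22) / (2.21243 × 10^15)) = 2π × 3692.61 s
T = 23201.4 s ≈ 6.445 hours

Final answer: 6.445 hours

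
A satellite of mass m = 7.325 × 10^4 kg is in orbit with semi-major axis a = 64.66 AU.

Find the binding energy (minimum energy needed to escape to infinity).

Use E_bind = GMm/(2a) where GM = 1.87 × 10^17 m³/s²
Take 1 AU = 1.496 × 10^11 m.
a = 64.66 AU = 9.67314 × 10^12 m
GM = 1.87 × 10^17 m³/s²
m = 7.325 × 10^4 kg
GMm = 1.87 × 10^17 × 73250 = 1.36977 × 10^22 m³·kg/s²
2a = 1.93463 × 10^13 m
E_bind = GMm/(2a) = 7.0803 × 10^8 J ≈ 708 MJ

Final answer: 708 MJ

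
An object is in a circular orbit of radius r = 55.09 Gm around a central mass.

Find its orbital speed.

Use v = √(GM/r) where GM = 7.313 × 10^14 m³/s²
r = 55.09 Gm = 5.509 × 10^10 m
GM = 7.313 × 10^14 m³/s²
GM/r = (7.313 × 10^14) / (5.509 × 10^10) = 13274.6 m²/s²
v = √(GM/r) = 115.216 m/s ≈ 115.2 m/s

Final answer: 115.2 m/s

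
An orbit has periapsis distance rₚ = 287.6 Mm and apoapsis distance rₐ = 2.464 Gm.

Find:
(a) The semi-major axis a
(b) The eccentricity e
rₚ = 287.6 Mm = 2.876 × 10^8 m
rₐ = 2.464 Gm = 2.464 × 10^9 m
(a) a = (rₚ + rₐ)/2 = 1.3758 × 10^9 m ≈ 1.376 Gm
(b) e = (rₐ − rₚ)/(rₐ + rₚ) = (2.1764 × 10^9) / (2.7516 × 10^9) = 0.790958

Final answer:
(a) a = 1.376 Gm
(b) e = 0.791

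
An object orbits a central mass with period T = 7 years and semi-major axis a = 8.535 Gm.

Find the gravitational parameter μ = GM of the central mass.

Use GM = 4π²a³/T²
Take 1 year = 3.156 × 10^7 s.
T = 7 years = 2.2092 × 10^8 s
a = 8.535 Gm = 8.535 × 10^9 m
a³ = 6.21743 × 10^29 m³
T² = 4.88056 × 10^16 s²
GM = 4π² × (6.21743 × 10^29) / (4.88056 × 10^16) = 5.02922 × 10^14 m³/s²
GM ≈ 5.029 × 10^14 m³/s²

Final answer: GM = 5.029 × 10^14 m³/s²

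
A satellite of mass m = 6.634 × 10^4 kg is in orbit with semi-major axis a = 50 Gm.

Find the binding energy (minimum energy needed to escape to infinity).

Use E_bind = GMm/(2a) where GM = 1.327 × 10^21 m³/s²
a = 50 Gm = 5 × 10^10 m
GM = 1.327 × 10^21 m³/s²
m = 6.634 × 10^4 kg
GMm = 1.327 × 10^21 × 66340 = 8.80332 × 10^25 m³·kg/s²
2a = 1 × 10^11 m
E_bind = GMm/(2a) = 8.80332 × 10^14 J ≈ 880.3 TJ

Final answer: 880.3 TJ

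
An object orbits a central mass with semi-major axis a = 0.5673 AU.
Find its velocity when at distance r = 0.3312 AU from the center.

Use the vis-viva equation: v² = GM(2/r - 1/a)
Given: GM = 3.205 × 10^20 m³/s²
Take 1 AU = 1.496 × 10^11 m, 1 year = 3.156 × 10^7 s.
a = 0.5673 AU = 8.48681 × 10^10 m
r = 0.3312 AU = 4.95475 × 10^10 m
GM = 3.205 × 10^20 m³/s²
2/r − 1/a = 4.03653 × 10^-11 − 1.1783 × 10^-11 = 2.85823 × 10^-11 m⁻¹
v² = GM (2/r − 1/a) = 9.16063 × 10^9 m²/s²
v = 95711.2 m/s ≈ 20.19 AU/year

Final answer: 20.19 AU/year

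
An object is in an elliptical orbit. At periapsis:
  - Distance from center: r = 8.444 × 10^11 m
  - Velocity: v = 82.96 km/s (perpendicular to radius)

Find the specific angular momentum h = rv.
r = 8.444 × 10^11 m
v = 82.96 km/s = 82960 m/s
h = rv = 8.444 × 10^11 × 82960 = 7.00514 × 10^16 m²/s ≈ 7.005 × 10^16 m²/s

Final answer: h = 7.005 × 10^16 m²/s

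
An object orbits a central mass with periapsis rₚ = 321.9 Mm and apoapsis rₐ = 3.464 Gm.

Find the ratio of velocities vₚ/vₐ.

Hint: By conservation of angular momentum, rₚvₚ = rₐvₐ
rₚ = 321.9 Mm = 3.219 × 10^8 m
rₐ = 3.464 Gm = 3.464 × 10^9 m
rₚvₚ = rₐvₐ  ⇒  vₚ/vₐ = rₐ/rₚ
vₚ/vₐ = (3.464 × 10^9) / (3.219 × 10^8) = 10.7611

Final answer: vₚ/vₐ = 10.76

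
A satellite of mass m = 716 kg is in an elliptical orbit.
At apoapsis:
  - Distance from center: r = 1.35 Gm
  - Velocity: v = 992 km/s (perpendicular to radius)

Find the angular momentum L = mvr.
r = 1.35 Gm = 1.35 × 10^9 m
v = 992 km/s = 992000 m/s
vr = 992000 × 1.35 × 10^9 = 1.3392 × 10^15 m²/s
L = m × vr = 716 × 1.3392 × 10^15 = 9.58867 × 10^17 kg·m²/s ≈ 9.589 × 10^17 kg·m²/s

Final answer: L = 9.589 × 10^17 kg·m²/s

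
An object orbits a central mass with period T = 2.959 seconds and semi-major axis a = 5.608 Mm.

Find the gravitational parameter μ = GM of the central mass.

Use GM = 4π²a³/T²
T = 2.959 seconds
a = 5.608 Mm = 5.608 × 10^6 m
a³ = 1.7637 × 10^20 m³
T² = 8.75568 s²
GM = 4π² × (1.7637 × 10^20) / 8.75568 = 7.95232 × 10^20 m³/s²
GM ≈ 7.952 × 10^20 m³/s²

Final answer: GM = 7.952 × 10^20 m³/s²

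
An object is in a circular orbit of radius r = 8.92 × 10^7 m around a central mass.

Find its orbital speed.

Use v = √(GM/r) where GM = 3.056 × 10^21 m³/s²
r = 8.92 × 10^7 m
GM = 3.056 × 10^21 m³/s²
GM/r = (3.056 × 10^21) / (8.92 × 10^7) = 3.42601 × 10^13 m²/s²
v = √(GM/r) = 5.85321 × 10^6 m/s ≈ 5853 km/s

Final answer: 5853 km/s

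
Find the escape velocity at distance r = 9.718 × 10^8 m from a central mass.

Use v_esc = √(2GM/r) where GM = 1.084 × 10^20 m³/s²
r = 9.718 × 10^8 m
GM = 1.084 × 10^20 m³/s²
2GM/r = 2 × (1.084 × 10^20) / (9.718 × 10^8) = 2.23091 × 10^11 m²/s²
v_esc = √(2GM/r) = 472325 m/s ≈ 472.3 km/s

Final answer: 472.3 km/s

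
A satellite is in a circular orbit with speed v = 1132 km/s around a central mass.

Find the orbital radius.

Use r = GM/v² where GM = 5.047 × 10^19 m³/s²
v = 1132 km/s = 1.132 × 10^6 m/s
GM = 5.047 × 10^19 m³/s²
v² = 1.28142 × 10^12 m²/s²
r = GM/v² = (5.047 × 10^19) / (1.28142 × 10^12) = 3.93859 × 10^7 m ≈ 3.939 × 10^7 m

Final answer: 3.939 × 10^7 m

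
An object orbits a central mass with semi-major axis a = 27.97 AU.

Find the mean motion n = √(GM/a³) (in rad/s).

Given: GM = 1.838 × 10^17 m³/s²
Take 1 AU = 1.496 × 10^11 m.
a = 27.97 AU = 4.18431 × 10^12 m
GM = 1.838 × 10^17 m³/s²
a³ = 7.32609 × 10^37 m³
GM/a³ = (1.838 × 10^17) / (7.32609 × 10^37) = 2.50884 × 10^-21 s⁻²
n = √(GM/a³) = 5.00883 × 10^-11 rad/s ≈ 5.009 × 10^-11 rad/s

Final answer: n = 5.009 × 10^-11 rad/s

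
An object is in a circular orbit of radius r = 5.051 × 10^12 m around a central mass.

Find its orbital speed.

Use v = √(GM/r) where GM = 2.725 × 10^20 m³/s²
r = 5.051 × 10^12 m
GM = 2.725 × 10^20 m³/s²
GM/r = (2.725 × 10^20) / (5.051 × 10^12) = 5.39497 × 10^7 m²/s²
v = √(GM/r) = 7345.05 m/s ≈ 7.345 km/s

Final answer: 7.345 km/s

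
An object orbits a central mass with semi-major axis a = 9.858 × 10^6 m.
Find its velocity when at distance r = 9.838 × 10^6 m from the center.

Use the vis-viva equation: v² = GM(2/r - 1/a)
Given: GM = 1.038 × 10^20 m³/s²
a = 9.858 × 10^6 m
r = 9.838 × 10^6 m
GM = 1.038 × 10^20 m³/s²
2/r − 1/a = 2.03293 × 10^-7 − 1.0144 × 10^-7 = 1.01853 × 10^-7 m⁻¹
v² = GM (2/r − 1/a) = 1.05723 × 10^13 m²/s²
v = 3.25151 × 10^6 m/s ≈ 3252 km/s

Final answer: 3252 km/s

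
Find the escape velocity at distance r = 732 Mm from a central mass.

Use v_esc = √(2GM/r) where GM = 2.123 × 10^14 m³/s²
r = 732 Mm = 7.32 × 10^8 m
GM = 2.123 × 10^14 m³/s²
2GM/r = 2 × (2.123 × 10^14) / (7.32 × 10^8) = 580055 m²/s²
v_esc = √(2GM/r) = 761.613 m/s ≈ 761.6 m/s

Final answer: 761.6 m/s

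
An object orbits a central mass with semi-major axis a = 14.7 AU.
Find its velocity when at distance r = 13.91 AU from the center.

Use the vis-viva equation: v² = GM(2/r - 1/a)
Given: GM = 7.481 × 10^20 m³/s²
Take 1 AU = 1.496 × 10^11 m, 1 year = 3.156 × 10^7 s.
a = 14.7 AU = 2.19912 × 10^12 m
r = 13.91 AU = 2.08094 × 10^12 m
GM = 7.481 × 10^20 m³/s²
2/r − 1/a = 9.61106 × 10^-13 − 4.54727 × 10^-13 = 5.06379 × 10^-13 m⁻¹
v² = GM (2/r − 1/a) = 3.78822 × 10^8 m²/s²
v = 19463.3 m/s ≈ 4.106 AU/year

Final answer: 4.106 AU/year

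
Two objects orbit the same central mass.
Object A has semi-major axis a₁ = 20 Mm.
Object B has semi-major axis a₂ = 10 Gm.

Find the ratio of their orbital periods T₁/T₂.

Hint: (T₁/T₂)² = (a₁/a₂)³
a₁ = 20 Mm = 2 × 10^7 m
a₂ = 10 Gm = 1 × 10^10 m
a₁/a₂ = 0.002
T₁/T₂ = (a₁/a₂)^(3/2) = (0.002)^1.5 = 8.94427 × 10^-5

Final answer: T₁/T₂ = 8.944 × 10^-5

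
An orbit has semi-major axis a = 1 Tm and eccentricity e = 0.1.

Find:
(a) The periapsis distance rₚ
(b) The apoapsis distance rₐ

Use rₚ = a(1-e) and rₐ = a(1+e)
a = 1 Tm = 1 × 10^12 m
e = 0.1:  1 − e = 0.9,  1 + e = 1.1
(a) rₚ = a(1 − e) = 1 × 10^12 m × 0.9 = 9 × 10^11 m ≈ 900 Gm
(b) rₐ = a(1 + e) = 1 × 10^12 m × 1.1 = 1.1 × 10^12 m ≈ 1.1 Tm

Final answer:
(a) rₚ = 900 Gm
(b) rₐ = 1.1 Tm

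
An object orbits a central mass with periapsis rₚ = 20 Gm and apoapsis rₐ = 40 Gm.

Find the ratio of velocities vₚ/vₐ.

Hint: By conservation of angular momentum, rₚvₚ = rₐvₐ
rₚ = 20 Gm = 2 × 10^10 m
rₐ = 40 Gm = 4 × 10^10 m
rₚvₚ = rₐvₐ  ⇒  vₚ/vₐ = rₐ/rₚ
vₚ/vₐ = (4 × 10^10) / (2 × 10^10) = 2

Final answer: vₚ/vₐ = 2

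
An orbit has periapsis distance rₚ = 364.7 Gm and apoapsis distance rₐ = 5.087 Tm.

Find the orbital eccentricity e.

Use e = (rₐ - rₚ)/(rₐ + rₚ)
rₚ = 364.7 Gm = 3.647 × 10^11 m
rₐ = 5.087 Tm = 5.087 × 10^12 m
rₐ − rₚ = 4.7223 × 10^12 m
rₐ + rₚ = 5.4517 × 10^12 m
e = (rₐ − rₚ)/(rₐ + rₚ) = 0.866207

Final answer: e = 0.8662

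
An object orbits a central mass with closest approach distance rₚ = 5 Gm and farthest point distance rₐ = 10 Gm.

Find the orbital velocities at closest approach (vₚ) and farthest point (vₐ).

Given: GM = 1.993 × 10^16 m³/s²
rₚ = 5 Gm = 5 × 10^9 m
rₐ = 10 Gm = 1 × 10^10 m
GM = 1.993 × 10^16 m³/s²
a = (rₚ + rₐ)/2 = 7.5 × 10^9 m
Vis-viva: v² = GM (2/r − 1/a)
vₚ² = 1.993 × 10^16 × (4 × 10^-10 − 1.33333 × 10^-10) = 5.31467 × 10^6 m²/s²
vₚ = 2305.36 m/s ≈ 2.305 km/s
vₐ² = 1.993 × 10^16 × (2 × 10^-10 − 1.33333 × 10^-10) = 1.32867 × 10^6 m²/s²
vₐ = 1152.68 m/s ≈ 1.153 km/s

Final answer: vₚ = 2.305 km/s, vₐ = 1.153 km/s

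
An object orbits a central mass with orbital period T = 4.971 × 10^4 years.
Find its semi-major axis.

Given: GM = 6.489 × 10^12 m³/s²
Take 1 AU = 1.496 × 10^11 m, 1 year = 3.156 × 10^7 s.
T = 4.971 × 10^4 years = 1.56885 × 10^12 s
GM = 6.489 × 10^12 m³/s²
Kepler's third law: a³ = GM T² / (4π²)
T² = 2.46128 × 10^24 s²
a³ = (6.489 × 10^12) × (2.46128 × 10^24) / (4π²) = 4.04557 × 10^35 m³
a = (a³)^(1/3) = 7.39594 × 10^11 m ≈ 4.944 AU

Final answer: 4.944 AU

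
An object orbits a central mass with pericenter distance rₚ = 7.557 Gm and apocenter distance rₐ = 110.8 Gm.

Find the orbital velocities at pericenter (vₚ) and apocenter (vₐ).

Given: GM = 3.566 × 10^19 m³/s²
rₚ = 7.557 Gm = 7.557 × 10^9 m
rₐ = 110.8 Gm = 1.108 × 10^11 m
GM = 3.566 × 10^19 m³/s²
a = (rₚ + rₐ)/2 = 5.91785 × 10^10 m
Vis-viva: v² = GM (2/r − 1/a)
vₚ² = 3.566 × 10^19 × (2.64655 × 10^-10 − 1.6898 × 10^-11) = 8.83502 × 10^9 m²/s²
vₚ = 93994.8 m/s ≈ 93.99 km/s
vₐ² = 3.566 × 10^19 × (1.80505 × 10^-11 − 1.6898 × 10^-11) = 4.10986 × 10^7 m²/s²
vₐ = 6410.82 m/s ≈ 6.411 km/s

Final answer: vₚ = 93.99 km/s, vₐ = 6.411 km/s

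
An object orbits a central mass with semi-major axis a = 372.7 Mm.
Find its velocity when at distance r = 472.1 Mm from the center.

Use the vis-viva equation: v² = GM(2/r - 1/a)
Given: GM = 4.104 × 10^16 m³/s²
a = 372.7 Mm = 3.727 × 10^8 m
r = 472.1 Mm = 4.721 × 10^8 m
GM = 4.104 × 10^16 m³/s²
2/r − 1/a = 4.23639 × 10^-9 − 2.68312 × 10^-9 = 1.55327 × 10^-9 m⁻¹
v² = GM (2/r − 1/a) = 6.37461 × 10^7 m²/s²
v = 7984.12 m/s ≈ 7.984 km/s

Final answer: 7.984 km/s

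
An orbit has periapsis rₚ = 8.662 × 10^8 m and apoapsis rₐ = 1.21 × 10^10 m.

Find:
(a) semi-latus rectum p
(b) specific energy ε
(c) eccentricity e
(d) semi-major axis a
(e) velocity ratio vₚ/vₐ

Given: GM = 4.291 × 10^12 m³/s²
rₚ = 8.662 × 10^8 m
rₐ = 1.21 × 10^10 m
GM = 4.291 × 10^12 m³/s²
a = (rₚ + rₐ)/2 = 6.4831 × 10^9 m
e = (rₐ − rₚ)/(rₐ + rₚ) = (1.12338 × 10^10) / (1.29662 × 10^10) = 0.866391
(a) 1 − e² = 0.249366;  p = a(1 − e²) = 6.4831 × 10^9 × 0.249366 = 1.61667 × 10^9 m ≈ 1.617 × 10^9 m
(b) 2a = 1.29662 × 10^10 m;  ε = −GM/(2a) = -330.937 J/kg ≈ -330.9 J/kg
(c) e = 0.866391 ≈ 0.8664
(d) a = 6.4831 × 10^9 m ≈ 6.483 × 10^9 m
(e) vₚ/vₐ = rₐ/rₚ (angular momentum) = (1.21 × 10^10) / (8.662 × 10^8) = 13.9691 ≈ 13.97

Final answer:
(a) semi-latus rectum p = 1.617 × 10^9 m
(b) specific energy ε = -330.9 J/kg
(c) eccentricity e = 0.8664
(d) semi-major axis a = 6.483 × 10^9 m
(e) velocity ratio vₚ/vₐ = 13.97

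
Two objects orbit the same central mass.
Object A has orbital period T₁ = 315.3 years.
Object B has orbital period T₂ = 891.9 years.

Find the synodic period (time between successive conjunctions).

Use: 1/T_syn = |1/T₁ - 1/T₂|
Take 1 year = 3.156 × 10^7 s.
T₁ = 315.3 years = 9.95087 × 10^9 s
T₂ = 891.9 years = 2.81484 × 10^10 s
1/T₁ = 1.00494 × 10^-10 s⁻¹
1/T₂ = 3.5526 × 10^-11 s⁻¹
|1/T₁ − 1/T₂| = 6.49677 × 10^-11 s⁻¹
T_syn = 1 / |1/T₁ − 1/T₂| = 1.53923 × 10^10 s ≈ 487.7 years

Final answer: T_syn = 487.7 years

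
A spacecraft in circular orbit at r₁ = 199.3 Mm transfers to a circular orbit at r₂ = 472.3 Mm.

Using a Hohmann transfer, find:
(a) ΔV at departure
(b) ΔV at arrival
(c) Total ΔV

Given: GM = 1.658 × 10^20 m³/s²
r₁ = 199.3 Mm = 1.993 × 10^8 m
r₂ = 472.3 Mm = 4.723 × 10^8 m
GM = 1.658 × 10^20 m³/s²
Transfer ellipse: a_t = (r₁ + r₂)/2 = 3.358 × 10^8 m
Circular speed at r₁: v₁ = √(GM/r₁) = 912092 m/s
Transfer speed at r₁ (periapsis): v₁ₜ = √(GM(2/r₁ − 1/a_t)) = 1.0817 × 10^6 m/s
(a) ΔV₁ = v₁ₜ − v₁ = 169609 m/s ≈ 169.6 km/s
Circular speed at r₂: v₂ = √(GM/r₂) = 592493 m/s
Transfer speed at r₂ (apoapsis): v₂ₜ = √(GM(2/r₂ − 1/a_t)) = 456454 m/s
(b) ΔV₂ = v₂ − v₂ₜ = 136040 m/s ≈ 136 km/s
(c) ΔV_total = ΔV₁ + ΔV₂ = 305649 m/s ≈ 305.6 km/s

Final answer:
(a) ΔV₁ = 169.6 km/s
(b) ΔV₂ = 136 km/s
(c) ΔV_total = 305.6 km/s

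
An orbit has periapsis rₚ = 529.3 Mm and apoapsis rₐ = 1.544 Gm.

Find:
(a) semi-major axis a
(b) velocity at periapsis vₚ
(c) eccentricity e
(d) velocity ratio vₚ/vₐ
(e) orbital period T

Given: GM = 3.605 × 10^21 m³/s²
rₚ = 529.3 Mm = 5.293 × 10^8 m
rₐ = 1.544 Gm = 1.544 × 10^9 m
GM = 3.605 × 10^21 m³/s²
a = (rₚ + rₐ)/2 = 1.03665 × 10^9 m
e = (rₐ − rₚ)/(rₐ + rₚ) = (1.0147 × 10^9) / (2.0733 × 10^9) = 0.489413
(a) a = 1.03665 × 10^9 m ≈ 1.037 Gm
(b) vₚ² = GM (2/rₚ − 1/a) = 3.605 × 10^21 × (3.77858 × 10^-9 − 9.64646 × 10^-10) = 1.01442 × 10^13 m²/s²;  vₚ = 3.185 × 10^6 m/s ≈ 3185 km/s
(c) e = 0.489413 ≈ 0.4894
(d) vₚ/vₐ = rₐ/rₚ (angular momentum) = (1.544 × 10^9) / (5.293 × 10^8) = 2.91706 ≈ 2.917
(e) a³ = 1.11403 × 10^27 m³;  T = 2π √(a³/GM) = 2π × 555.899 s = 3492.81 s ≈ 58.21 minutes

Final answer:
(a) semi-major axis a = 1.037 Gm
(b) velocity at periapsis vₚ = 3185 km/s
(c) eccentricity e = 0.4894
(d) velocity ratio vₚ/vₐ = 2.917
(e) orbital period T = 58.21 minutes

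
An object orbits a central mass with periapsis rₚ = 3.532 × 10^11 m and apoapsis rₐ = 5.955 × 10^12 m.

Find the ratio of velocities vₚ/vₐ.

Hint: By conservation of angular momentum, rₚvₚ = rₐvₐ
rₚ = 3.532 × 10^11 m
rₐ = 5.955 × 10^12 m
rₚvₚ = rₐvₐ  ⇒  vₚ/vₐ = rₐ/rₚ
vₚ/vₐ = (5.955 × 10^12) / (3.532 × 10^11) = 16.8601

Final answer: vₚ/vₐ = 16.86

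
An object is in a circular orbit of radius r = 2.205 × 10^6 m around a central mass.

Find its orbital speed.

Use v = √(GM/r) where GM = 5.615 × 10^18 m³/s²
r = 2.205 × 10^6 m
GM = 5.615 × 10^18 m³/s²
GM/r = (5.615 × 10^18) / (2.205 × 10^6) = 2.54649 × 10^12 m²/s²
v = √(GM/r) = 1.59577 × 10^6 m/s ≈ 1596 km/s

Final answer: 1596 km/s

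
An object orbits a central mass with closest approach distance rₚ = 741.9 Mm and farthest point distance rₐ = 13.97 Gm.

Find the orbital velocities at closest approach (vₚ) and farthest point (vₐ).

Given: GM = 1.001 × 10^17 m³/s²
rₚ = 741.9 Mm = 7.419 × 10^8 m
rₐ = 13.97 Gm = 1.397 × 10^10 m
GM = 1.001 × 10^17 m³/s²
a = (rₚ + rₐ)/2 = 7.35595 × 10^9 m
Vis-viva: v² = GM (2/r − 1/a)
vₚ² = 1.001 × 10^17 × (2.69578 × 10^-9 − 1.35944 × 10^-10) = 2.5624 × 10^8 m²/s²
vₚ = 16007.5 m/s ≈ 16.01 km/s
vₐ² = 1.001 × 10^17 × (1.43164 × 10^-10 − 1.35944 × 10^-10) = 722677 m²/s²
vₐ = 850.104 m/s ≈ 850.1 m/s

Final answer: vₚ = 16.01 km/s, vₐ = 850.1 m/s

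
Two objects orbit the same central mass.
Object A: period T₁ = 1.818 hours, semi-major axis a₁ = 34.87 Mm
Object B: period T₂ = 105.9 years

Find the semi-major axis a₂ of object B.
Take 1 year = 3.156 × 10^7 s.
T₁ = 1.818 hours = 6544.8 s
T₂ = 105.9 years = 3.3422 × 10^9 s
a₁ = 34.87 Mm = 3.487 × 10^7 m
Kepler's third law: (T₂/T₁)² = (a₂/a₁)³  ⇒  a₂ = a₁ (T₂/T₁)^(2/3)
T₂/T₁ = 510666
(T₂/T₁)^(2/3) = 6388.87
a₂ = 3.487 × 10^7 m × 6388.87 = 2.2278 × 10^11 m ≈ 222.8 Gm

Final answer: a₂ = 222.8 Gm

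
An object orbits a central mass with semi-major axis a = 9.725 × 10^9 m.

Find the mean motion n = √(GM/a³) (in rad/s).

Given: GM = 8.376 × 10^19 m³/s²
a = 9.725 × 10^9 m
GM = 8.376 × 10^19 m³/s²
a³ = 9.19748 × 10^29 m³
GM/a³ = (8.376 × 10^19) / (9.19748 × 10^29) = 9.10684 × 10^-11 s⁻²
n = √(GM/a³) = 9.54298 × 10^-6 rad/s ≈ 9.543 × 10^-6 rad/s

Final answer: n = 9.543 × 10^-6 rad/s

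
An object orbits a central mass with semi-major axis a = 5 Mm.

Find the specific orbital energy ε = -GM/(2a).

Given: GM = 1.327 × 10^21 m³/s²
a = 5 Mm = 5 × 10^6 m
GM = 1.327 × 10^21 m³/s²
2a = 1 × 10^7 m
ε = −GM/(2a) = -1.327 × 10^14 J/kg ≈ -1.327 × 10^5 GJ/kg

Final answer: -1.327 × 10^5 GJ/kg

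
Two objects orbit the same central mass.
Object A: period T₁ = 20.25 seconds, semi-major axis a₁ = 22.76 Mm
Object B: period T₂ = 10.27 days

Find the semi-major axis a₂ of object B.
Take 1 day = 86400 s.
T₁ = 20.25 seconds
T₂ = 10.27 days = 887328 s
a₁ = 22.76 Mm = 2.276 × 10^7 m
Kepler's third law: (T₂/T₁)² = (a₂/a₁)³  ⇒  a₂ = a₁ (T₂/T₁)^(2/3)
T₂/T₁ = 43818.7
(T₂/T₁)^(2/3) = 1242.91
a₂ = 2.276 × 10^7 m × 1242.91 = 2.82886 × 10^10 m ≈ 28.29 Gm

Final answer: a₂ = 28.29 Gm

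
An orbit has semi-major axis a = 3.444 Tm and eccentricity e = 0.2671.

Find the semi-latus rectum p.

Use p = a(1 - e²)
a = 3.444 Tm = 3.444 × 10^12 m
e = 0.2671,  e² = 0.0713424,  1 − e² = 0.928658
p = a(1 − e²) = 3.444 × 10^12 m × 0.928658 = 3.1983 × 10^12 m ≈ 3.198 Tm

Final answer: p = 3.198 Tm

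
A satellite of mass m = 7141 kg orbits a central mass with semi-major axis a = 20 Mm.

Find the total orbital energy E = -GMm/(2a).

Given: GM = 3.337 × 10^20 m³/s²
a = 20 Mm = 2 × 10^7 m
GM = 3.337 × 10^20 m³/s²
2a = 4 × 10^7 m
GMm = 3.337 × 10^20 × 7141 = 2.38295 × 10^24 m³·kg/s²
E = −GMm/(2a) = -5.95738 × 10^16 J ≈ -59.57 PJ

Final answer: -59.57 PJ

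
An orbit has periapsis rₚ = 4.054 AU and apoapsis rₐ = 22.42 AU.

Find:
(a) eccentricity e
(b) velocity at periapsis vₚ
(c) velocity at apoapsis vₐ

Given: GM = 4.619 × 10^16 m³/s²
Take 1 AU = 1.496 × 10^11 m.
rₚ = 4.054 AU = 6.06478 × 10^11 m
rₐ = 22.42 AU = 3.35403 × 10^12 m
GM = 4.619 × 10^16 m³/s²
a = (rₚ + rₐ)/2 = 1.98026 × 10^12 m
e = (rₐ − rₚ)/(rₐ + rₚ) = (2.74755 × 10^12) / (3.96051 × 10^12) = 0.693737
(a) e = 0.693737 ≈ 0.6937
(b) vₚ² = GM (2/rₚ − 1/a) = 4.619 × 10^16 × (3.29773 × 10^-12 − 5.04985 × 10^-13) = 128997 m²/s²;  vₚ = 359.161 m/s ≈ 359.2 m/s
(c) vₐ² = GM (2/rₐ − 1/a) = 4.619 × 10^16 × (5.96297 × 10^-13 − 5.04985 × 10^-13) = 4217.69 m²/s²;  vₐ = 64.9438 m/s ≈ 64.94 m/s

Final answer:
(a) eccentricity e = 0.6937
(b) velocity at periapsis vₚ = 359.2 m/s
(c) velocity at apoapsis vₐ = 64.94 m/s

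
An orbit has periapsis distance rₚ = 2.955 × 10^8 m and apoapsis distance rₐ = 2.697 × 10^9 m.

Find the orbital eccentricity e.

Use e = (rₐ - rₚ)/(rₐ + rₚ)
rₚ = 2.955 × 10^8 m
rₐ = 2.697 × 10^9 m
rₐ − rₚ = 2.4015 × 10^9 m
rₐ + rₚ = 2.9925 × 10^9 m
e = (rₐ − rₚ)/(rₐ + rₚ) = 0.802506

Final answer: e = 0.8025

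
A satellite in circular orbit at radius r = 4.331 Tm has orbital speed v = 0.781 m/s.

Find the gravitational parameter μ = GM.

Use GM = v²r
r = 4.331 Tm = 4.331 × 10^12 m
v = 0.781 m/s
v² = 0.609961 m²/s²
GM = v²r = 0.609961 × 4.331 × 10^12 = 2.64174 × 10^12 m³/s²
GM ≈ 2.642 × 10^12 m³/s²

Final answer: GM = 2.642 × 10^12 m³/s²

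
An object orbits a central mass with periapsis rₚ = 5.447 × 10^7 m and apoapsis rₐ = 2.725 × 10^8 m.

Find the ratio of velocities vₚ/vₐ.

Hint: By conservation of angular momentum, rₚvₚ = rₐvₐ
rₚ = 5.447 × 10^7 m
rₐ = 2.725 × 10^8 m
rₚvₚ = rₐvₐ  ⇒  vₚ/vₐ = rₐ/rₚ
vₚ/vₐ = (2.725 × 10^8) / (5.447 × 10^7) = 5.00275

Final answer: vₚ/vₐ = 5.003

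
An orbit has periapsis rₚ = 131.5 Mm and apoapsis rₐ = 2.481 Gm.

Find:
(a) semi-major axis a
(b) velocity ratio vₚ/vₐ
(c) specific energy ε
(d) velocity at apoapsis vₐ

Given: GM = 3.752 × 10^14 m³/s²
rₚ = 131.5 Mm = 1.315 × 10^8 m
rₐ = 2.481 Gm = 2.481 × 10^9 m
GM = 3.752 × 10^14 m³/s²
a = (rₚ + rₐ)/2 = 1.30625 × 10^9 m
e = (rₐ − rₚ)/(rₐ + rₚ) = (2.3495 × 10^9) / (2.6125 × 10^9) = 0.89933
(a) a = 1.30625 × 10^9 m ≈ 1.306 Gm
(b) vₚ/vₐ = rₐ/rₚ (angular momentum) = (2.481 × 10^9) / (1.315 × 10^8) = 18.8669 ≈ 18.87
(c) 2a = 2.6125 × 10^9 m;  ε = −GM/(2a) = -143617 J/kg ≈ -143.6 kJ/kg
(d) vₐ² = GM (2/rₐ − 1/a) = 3.752 × 10^14 × (8.06127 × 10^-10 − 7.6555 × 10^-10) = 15224.2 m²/s²;  vₐ = 123.387 m/s ≈ 123.4 m/s

Final answer:
(a) semi-major axis a = 1.306 Gm
(b) velocity ratio vₚ/vₐ = 18.87
(c) specific energy ε = -143.6 kJ/kg
(d) velocity at apoapsis vₐ = 123.4 m/s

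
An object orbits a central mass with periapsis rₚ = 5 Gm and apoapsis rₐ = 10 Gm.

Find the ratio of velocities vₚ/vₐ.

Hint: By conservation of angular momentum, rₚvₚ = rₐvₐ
rₚ = 5 Gm = 5 × 10^9 m
rₐ = 10 Gm = 1 × 10^10 m
rₚvₚ = rₐvₐ  ⇒  vₚ/vₐ = rₐ/rₚ
vₚ/vₐ = (1 × 10^10) / (5 × 10^9) = 2

Final answer: vₚ/vₐ = 2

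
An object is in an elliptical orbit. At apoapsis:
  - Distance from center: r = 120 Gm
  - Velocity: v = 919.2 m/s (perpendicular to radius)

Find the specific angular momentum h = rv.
r = 120 Gm = 1.2 × 10^11 m
v = 919.2 m/s
h = rv = 1.2 × 10^11 × 919.2 = 1.10304 × 10^14 m²/s ≈ 1.103 × 10^14 m²/s

Final answer: h = 1.103 × 10^14 m²/s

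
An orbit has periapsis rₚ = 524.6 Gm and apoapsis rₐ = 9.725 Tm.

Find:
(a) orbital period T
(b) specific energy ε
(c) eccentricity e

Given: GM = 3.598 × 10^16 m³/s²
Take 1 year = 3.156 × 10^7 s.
rₚ = 524.6 Gm = 5.246 × 10^11 m
rₐ = 9.725 Tm = 9.725 × 10^12 m
GM = 3.598 × 10^16 m³/s²
a = (rₚ + rₐ)/2 = 5.1248 × 10^12 m
e = (rₐ − rₚ)/(rₐ + rₚ) = (9.2004 × 10^12) / (1.02496 × 10^13) = 0.897635
(a) a³ = 1.34596 × 10^38 m³;  T = 2π √(a³/GM) = 2π × 6.11624 × 10^10 s = 3.84295 × 10^11 s ≈ 1.218 × 10^4 years
(b) 2a = 1.02496 × 10^13 m;  ε = −GM/(2a) = -3510.38 J/kg ≈ -3.51 kJ/kg
(c) e = 0.897635 ≈ 0.8976

Final answer:
(a) orbital period T = 1.218 × 10^4 years
(b) specific energy ε = -3.51 kJ/kg
(c) eccentricity e = 0.8976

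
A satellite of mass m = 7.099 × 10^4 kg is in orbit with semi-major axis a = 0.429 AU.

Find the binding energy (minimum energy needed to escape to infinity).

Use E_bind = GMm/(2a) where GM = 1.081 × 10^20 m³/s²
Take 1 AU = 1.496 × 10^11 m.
a = 0.429 AU = 6.41784 × 10^10 m
GM = 1.081 × 10^20 m³/s²
m = 7.099 × 10^4 kg
GMm = 1.081 × 10^20 × 70990 = 7.67402 × 10^24 m³·kg/s²
2a = 1.28357 × 10^11 m
E_bind = GMm/(2a) = 5.97866 × 10^13 J ≈ 59.79 TJ

Final answer: 59.79 TJ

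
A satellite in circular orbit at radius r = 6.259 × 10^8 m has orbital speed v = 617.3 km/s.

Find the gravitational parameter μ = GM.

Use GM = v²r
r = 6.259 × 10^8 m
v = 617.3 km/s = 617300 m/s
v² = 3.81059 × 10^11 m²/s²
GM = v²r = 3.81059 × 10^11 × 6.259 × 10^8 = 2.38505 × 10^20 m³/s²
GM ≈ 2.385 × 10^20 m³/s²

Final answer: GM = 2.385 × 10^20 m³/s²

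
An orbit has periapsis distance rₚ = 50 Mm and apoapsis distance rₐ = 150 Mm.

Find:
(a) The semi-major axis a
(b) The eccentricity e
rₚ = 50 Mm = 5 × 10^7 m
rₐ = 150 Mm = 1.5 × 10^8 m
(a) a = (rₚ + rₐ)/2 = 1 × 10^8 m ≈ 100 Mm
(b) e = (rₐ − rₚ)/(rₐ + rₚ) = (1 × 10^8) / (2 × 10^8) = 0.5

Final answer:
(a) a = 100 Mm
(b) e = 0.5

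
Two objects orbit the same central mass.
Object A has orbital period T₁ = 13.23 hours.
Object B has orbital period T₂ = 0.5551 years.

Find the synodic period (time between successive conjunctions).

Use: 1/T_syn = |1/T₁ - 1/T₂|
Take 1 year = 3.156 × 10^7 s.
T₁ = 13.23 hours = 47628 s
T₂ = 0.5551 years = 1.7519 × 10^7 s
1/T₁ = 2.09961 × 10^-5 s⁻¹
1/T₂ = 5.7081 × 10^-8 s⁻¹
|1/T₁ − 1/T₂| = 2.0939 × 10^-5 s⁻¹
T_syn = 1 / |1/T₁ − 1/T₂| = 47757.8 s ≈ 13.27 hours

Final answer: T_syn = 13.27 hours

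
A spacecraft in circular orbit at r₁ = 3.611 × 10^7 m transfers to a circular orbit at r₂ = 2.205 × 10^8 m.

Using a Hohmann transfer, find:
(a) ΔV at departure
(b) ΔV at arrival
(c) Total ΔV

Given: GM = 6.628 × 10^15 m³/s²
r₁ = 3.611 × 10^7 m
r₂ = 2.205 × 10^8 m
GM = 6.628 × 10^15 m³/s²
Transfer ellipse: a_t = (r₁ + r₂)/2 = 1.28305 × 10^8 m
Circular speed at r₁: v₁ = √(GM/r₁) = 13548.1 m/s
Transfer speed at r₁ (periapsis): v₁ₜ = √(GM(2/r₁ − 1/a_t)) = 17760.7 m/s
(a) ΔV₁ = v₁ₜ − v₁ = 4212.62 m/s ≈ 4.213 km/s
Circular speed at r₂: v₂ = √(GM/r₂) = 5482.6 m/s
Transfer speed at r₂ (apoapsis): v₂ₜ = √(GM(2/r₂ − 1/a_t)) = 2908.57 m/s
(b) ΔV₂ = v₂ − v₂ₜ = 2574.04 m/s ≈ 2.574 km/s
(c) ΔV_total = ΔV₁ + ΔV₂ = 6786.66 m/s ≈ 6.787 km/s

Final answer:
(a) ΔV₁ = 4.213 km/s
(b) ΔV₂ = 2.574 km/s
(c) ΔV_total = 6.787 km/s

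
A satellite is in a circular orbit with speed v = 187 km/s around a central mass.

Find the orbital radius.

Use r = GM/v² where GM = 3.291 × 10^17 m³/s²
v = 187 km/s = 187000 m/s
GM = 3.291 × 10^17 m³/s²
v² = 3.4969 × 10^10 m²/s²
r = GM/v² = (3.291 × 10^17) / (3.4969 × 10^10) = 9.41119 × 10^6 m ≈ 9.411 Mm

Final answer: 9.411 Mm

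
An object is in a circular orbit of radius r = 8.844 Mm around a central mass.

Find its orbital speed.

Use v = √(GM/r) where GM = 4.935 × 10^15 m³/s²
r = 8.844 Mm = 8.844 × 10^6 m
GM = 4.935 × 10^15 m³/s²
GM/r = (4.935 × 10^15) / (8.844 × 10^6) = 5.58005 × 10^8 m²/s²
v = √(GM/r) = 23622.1 m/s ≈ 23.62 km/s

Final answer: 23.62 km/s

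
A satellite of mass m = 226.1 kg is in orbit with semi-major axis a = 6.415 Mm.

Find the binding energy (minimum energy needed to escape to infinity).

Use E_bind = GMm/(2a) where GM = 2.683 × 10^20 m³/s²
a = 6.415 Mm = 6.415 × 10^6 m
GM = 2.683 × 10^20 m³/s²
m = 226.1 kg
GMm = 2.683 × 10^20 × 226.1 = 6.06626 × 10^22 m³·kg/s²
2a = 1.283 × 10^7 m
E_bind = GMm/(2a) = 4.72819 × 10^15 J ≈ 4.728 PJ

Final answer: 4.728 PJ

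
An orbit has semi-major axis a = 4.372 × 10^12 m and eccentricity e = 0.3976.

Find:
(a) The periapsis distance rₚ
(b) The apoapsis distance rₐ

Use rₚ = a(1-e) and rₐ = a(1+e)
a = 4.372 × 10^12 m
e = 0.3976:  1 − e = 0.6024,  1 + e = 1.3976
(a) rₚ = a(1 − e) = 4.372 × 10^12 m × 0.6024 = 2.63369 × 10^12 m ≈ 2.634 × 10^12 m
(b) rₐ = a(1 + e) = 4.372 × 10^12 m × 1.3976 = 6.11031 × 10^12 m ≈ 6.11 × 10^12 m

Final answer:
(a) rₚ = 2.634 × 10^12 m
(b) rₐ = 6.11 × 10^12 m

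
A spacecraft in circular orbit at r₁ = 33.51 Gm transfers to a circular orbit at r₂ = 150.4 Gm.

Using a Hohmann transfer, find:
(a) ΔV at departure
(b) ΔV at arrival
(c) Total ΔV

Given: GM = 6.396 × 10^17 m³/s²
r₁ = 33.51 Gm = 3.351 × 10^10 m
r₂ = 150.4 Gm = 1.504 × 10^11 m
GM = 6.396 × 10^17 m³/s²
Transfer ellipse: a_t = (r₁ + r₂)/2 = 9.1955 × 10^10 m
Circular speed at r₁: v₁ = √(GM/r₁) = 4368.85 m/s
Transfer speed at r₁ (periapsis): v₁ₜ = √(GM(2/r₁ − 1/a_t)) = 5587.32 m/s
(a) ΔV₁ = v₁ₜ − v₁ = 1218.47 m/s ≈ 1.218 km/s
Circular speed at r₂: v₂ = √(GM/r₂) = 2062.2 m/s
Transfer speed at r₂ (apoapsis): v₂ₜ = √(GM(2/r₂ − 1/a_t)) = 1244.89 m/s
(b) ΔV₂ = v₂ − v₂ₜ = 817.311 m/s ≈ 817.3 m/s
(c) ΔV_total = ΔV₁ + ΔV₂ = 2035.78 m/s ≈ 2.036 km/s

Final answer:
(a) ΔV₁ = 1.218 km/s
(b) ΔV₂ = 817.3 m/s
(c) ΔV_total = 2.036 km/s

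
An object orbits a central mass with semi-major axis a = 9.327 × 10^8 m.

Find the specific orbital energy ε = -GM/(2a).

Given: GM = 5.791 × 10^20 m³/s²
a = 9.327 × 10^8 m
GM = 5.791 × 10^20 m³/s²
2a = 1.8654 × 10^9 m
ε = −GM/(2a) = -3.10443 × 10^11 J/kg ≈ -310.4 GJ/kg

Final answer: -310.4 GJ/kg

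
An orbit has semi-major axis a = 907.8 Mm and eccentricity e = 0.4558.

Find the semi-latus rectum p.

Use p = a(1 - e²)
a = 907.8 Mm = 9.078 × 10^8 m
e = 0.4558,  e² = 0.207754,  1 − e² = 0.792246
p = a(1 − e²) = 9.078 × 10^8 m × 0.792246 = 7.19201 × 10^8 m ≈ 719.2 Mm

Final answer: p = 719.2 Mm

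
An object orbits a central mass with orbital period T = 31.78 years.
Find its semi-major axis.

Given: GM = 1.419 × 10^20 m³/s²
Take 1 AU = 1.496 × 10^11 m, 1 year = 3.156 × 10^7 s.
T = 31.78 years = 1.00298 × 10^9 s
GM = 1.419 × 10^20 m³/s²
Kepler's third law: a³ = GM T² / (4π²)
T² = 1.00596 × 10^18 s²
a³ = (1.419 × 10^20) × (1.00596 × 10^18) / (4π²) = 3.6158 × 10^36 m³
a = (a³)^(1/3) = 1.53486 × 10^12 m ≈ 10.26 AU

Final answer: 10.26 AU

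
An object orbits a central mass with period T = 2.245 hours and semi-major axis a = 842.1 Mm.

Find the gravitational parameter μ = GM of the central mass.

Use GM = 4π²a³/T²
T = 2.245 hours = 8082 s
a = 842.1 Mm = 8.421 × 10^8 m
a³ = 5.9716 × 10^26 m³
T² = 6.53187 × 10^7 s²
GM = 4π² × (5.9716 × 10^26) / (6.53187 × 10^7) = 3.60922 × 10^20 m³/s²
GM ≈ 3.609 × 10^20 m³/s²

Final answer: GM = 3.609 × 10^20 m³/s²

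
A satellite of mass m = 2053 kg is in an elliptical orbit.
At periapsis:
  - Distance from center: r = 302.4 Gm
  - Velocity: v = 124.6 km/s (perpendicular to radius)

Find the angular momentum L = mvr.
r = 302.4 Gm = 3.024 × 10^11 m
v = 124.6 km/s = 124600 m/s
vr = 124600 × 3.024 × 10^11 = 3.7679 × 10^16 m²/s
L = m × vr = 2053 × 3.7679 × 10^16 = 7.73551 × 10^19 kg·m²/s ≈ 7.736 × 10^19 kg·m²/s

Final answer: L = 7.736 × 10^19 kg·m²/s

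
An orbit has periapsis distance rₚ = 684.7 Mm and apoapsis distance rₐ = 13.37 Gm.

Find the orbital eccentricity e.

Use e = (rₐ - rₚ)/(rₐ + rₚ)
rₚ = 684.7 Mm = 6.847 × 10^8 m
rₐ = 13.37 Gm = 1.337 × 10^10 m
rₐ − rₚ = 1.26853 × 10^10 m
rₐ + rₚ = 1.40547 × 10^10 m
e = (rₐ − rₚ)/(rₐ + rₚ) = 0.902566

Final answer: e = 0.9026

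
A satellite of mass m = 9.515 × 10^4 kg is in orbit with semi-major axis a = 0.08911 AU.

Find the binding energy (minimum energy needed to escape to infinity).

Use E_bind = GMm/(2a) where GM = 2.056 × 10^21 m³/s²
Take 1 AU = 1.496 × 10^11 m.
a = 0.08911 AU = 1.33309 × 10^10 m
GM = 2.056 × 10^21 m³/s²
m = 9.515 × 10^4 kg
GMm = 2.056 × 10^21 × 95150 = 1.95628 × 10^26 m³·kg/s²
2a = 2.66617 × 10^10 m
E_bind = GMm/(2a) = 7.33743 × 10^15 J ≈ 7.337 PJ

Final answer: 7.337 PJ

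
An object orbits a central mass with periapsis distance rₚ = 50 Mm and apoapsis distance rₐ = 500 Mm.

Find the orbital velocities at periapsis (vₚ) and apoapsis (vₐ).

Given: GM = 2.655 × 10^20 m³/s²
rₚ = 50 Mm = 5 × 10^7 m
rₐ = 500 Mm = 5 × 10^8 m
GM = 2.655 × 10^20 m³/s²
a = (rₚ + rₐ)/2 = 2.75 × 10^8 m
Vis-viva: v² = GM (2/r − 1/a)
vₚ² = 2.655 × 10^20 × (4 × 10^-8 − 3.63636 × 10^-9) = 9.65455 × 10^12 m²/s²
vₚ = 3.10718 × 10^6 m/s ≈ 3107 km/s
vₐ² = 2.655 × 10^20 × (4 × 10^-9 − 3.63636 × 10^-9) = 9.65455 × 10^10 m²/s²
vₐ = 310718 m/s ≈ 310.7 km/s

Final answer: vₚ = 3107 km/s, vₐ = 310.7 km/s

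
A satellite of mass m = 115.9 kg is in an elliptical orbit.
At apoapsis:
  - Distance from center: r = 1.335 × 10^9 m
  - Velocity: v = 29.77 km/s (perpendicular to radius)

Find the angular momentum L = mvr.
r = 1.335 × 10^9 m
v = 29.77 km/s = 29770 m/s
vr = 29770 × 1.335 × 10^9 = 3.9743 × 10^13 m²/s
L = m × vr = 115.9 × 3.9743 × 10^13 = 4.60621 × 10^15 kg·m²/s ≈ 4.606 × 10^15 kg·m²/s

Final answer: L = 4.606 × 10^15 kg·m²/s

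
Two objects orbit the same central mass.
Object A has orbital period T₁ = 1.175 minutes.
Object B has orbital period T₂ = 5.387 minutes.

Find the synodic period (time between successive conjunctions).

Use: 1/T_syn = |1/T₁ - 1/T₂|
T₁ = 1.175 minutes = 70.5 s
T₂ = 5.387 minutes = 323.22 s
1/T₁ = 0.0141844 s⁻¹
1/T₂ = 0.00309387 s⁻¹
|1/T₁ − 1/T₂| = 0.0110905 s⁻¹
T_syn = 1 / |1/T₁ − 1/T₂| = 90.167 s ≈ 1.503 minutes

Final answer: T_syn = 1.503 minutes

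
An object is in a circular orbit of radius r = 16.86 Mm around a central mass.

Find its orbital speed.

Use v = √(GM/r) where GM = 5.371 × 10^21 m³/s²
r = 16.86 Mm = 1.686 × 10^7 m
GM = 5.371 × 10^21 m³/s²
GM/r = (5.371 × 10^21) / (1.686 × 10^7) = 3.18565 × 10^14 m²/s²
v = √(GM/r) = 1.78484 × 10^7 m/s ≈ 1.785 × 10^4 km/s

Final answer: 1.785 × 10^4 km/s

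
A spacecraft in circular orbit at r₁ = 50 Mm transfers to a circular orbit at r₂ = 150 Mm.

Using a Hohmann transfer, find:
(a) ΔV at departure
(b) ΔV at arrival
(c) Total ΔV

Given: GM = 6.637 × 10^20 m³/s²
r₁ = 50 Mm = 5 × 10^7 m
r₂ = 150 Mm = 1.5 × 10^8 m
GM = 6.637 × 10^20 m³/s²
Transfer ellipse: a_t = (r₁ + r₂)/2 = 1 × 10^8 m
Circular speed at r₁: v₁ = √(GM/r₁) = 3.64335 × 10^6 m/s
Transfer speed at r₁ (periapsis): v₁ₜ = √(GM(2/r₁ − 1/a_t)) = 4.46217 × 10^6 m/s
(a) ΔV₁ = v₁ₜ − v₁ = 818824 m/s ≈ 818.8 km/s
Circular speed at r₂: v₂ = √(GM/r₂) = 2.10349 × 10^6 m/s
Transfer speed at r₂ (apoapsis): v₂ₜ = √(GM(2/r₂ − 1/a_t)) = 1.48739 × 10^6 m/s
(b) ΔV₂ = v₂ − v₂ₜ = 616098 m/s ≈ 616.1 km/s
(c) ΔV_total = ΔV₁ + ΔV₂ = 1.43492 × 10^6 m/s ≈ 1435 km/s

Final answer:
(a) ΔV₁ = 818.8 km/s
(b) ΔV₂ = 616.1 km/s
(c) ΔV_total = 1435 km/s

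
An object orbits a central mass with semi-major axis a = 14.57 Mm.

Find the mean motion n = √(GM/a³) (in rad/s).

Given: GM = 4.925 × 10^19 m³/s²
a = 14.57 Mm = 1.457 × 10^7 m
GM = 4.925 × 10^19 m³/s²
a³ = 3.09299 × 10^21 m³
GM/a³ = (4.925 × 10^19) / (3.09299 × 10^21) = 0.0159231 s⁻²
n = √(GM/a³) = 0.126187 rad/s ≈ 0.1262 rad/s

Final answer: n = 0.1262 rad/s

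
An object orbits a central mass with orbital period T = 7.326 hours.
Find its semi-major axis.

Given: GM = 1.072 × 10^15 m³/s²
T = 7.326 hours = 26373.6 s
GM = 1.072 × 10^15 m³/s²
Kepler's third law: a³ = GM T² / (4π²)
T² = 6.95567 × 10^8 s²
a³ = (1.072 × 10^15) × (6.95567 × 10^8) / (4π²) = 1.88875 × 10^22 m³
a = (a³)^(1/3) = 2.66312 × 10^7 m ≈ 2.663 × 10^7 m

Final answer: 2.663 × 10^7 m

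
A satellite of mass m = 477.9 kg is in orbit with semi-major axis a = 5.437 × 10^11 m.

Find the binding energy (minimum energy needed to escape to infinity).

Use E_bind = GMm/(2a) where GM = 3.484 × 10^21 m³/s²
a = 5.437 × 10^11 m
GM = 3.484 × 10^21 m³/s²
m = 477.9 kg
GMm = 3.484 × 10^21 × 477.9 = 1.665 × 10^24 m³·kg/s²
2a = 1.0874 × 10^12 m
E_bind = GMm/(2a) = 1.53118 × 10^12 J ≈ 1.531 TJ

Final answer: 1.531 TJ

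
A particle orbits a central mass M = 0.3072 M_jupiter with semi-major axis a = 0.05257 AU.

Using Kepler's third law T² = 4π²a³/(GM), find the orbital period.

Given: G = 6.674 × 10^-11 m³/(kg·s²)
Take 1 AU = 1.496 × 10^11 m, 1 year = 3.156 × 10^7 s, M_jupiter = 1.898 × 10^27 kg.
M = 0.3072 M_jupiter = 5.83066 × 10^26 kg
GM = G × M = 6.674 × 10^-11 × 5.83066 × 10^26 = 3.89138 × 10^16 m³/s²
a = 0.05257 AU = 7.86447 × 10^9 m
a³ = 4.86417 × 10^29 m³
T = 2π √(a³/GM) = 2π √((4.86417 × 10^29) / (3.89138 × 10^16)) = 2π × 3.53551 × 10^6 s
T = 2.22143 × 10^7 s ≈ 0.7039 years

Final answer: 0.7039 years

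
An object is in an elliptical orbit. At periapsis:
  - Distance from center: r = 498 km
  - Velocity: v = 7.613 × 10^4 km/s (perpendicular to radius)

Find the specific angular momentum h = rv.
r = 498 km = 498000 m
v = 7.613 × 10^4 km/s = 7.613 × 10^7 m/s
h = rv = 498000 × 7.613 × 10^7 = 3.79127 × 10^13 m²/s ≈ 3.791 × 10^13 m²/s

Final answer: h = 3.791 × 10^13 m²/s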